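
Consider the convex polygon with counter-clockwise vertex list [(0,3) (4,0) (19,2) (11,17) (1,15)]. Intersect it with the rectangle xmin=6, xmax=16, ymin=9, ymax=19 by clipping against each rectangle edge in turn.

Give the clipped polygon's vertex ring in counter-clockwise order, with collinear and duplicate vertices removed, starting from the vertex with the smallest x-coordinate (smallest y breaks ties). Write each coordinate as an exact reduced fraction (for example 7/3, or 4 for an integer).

Clipped polygon: [(6,9) (229/15,9) (11,17) (6,16)]

1. After x ≥ 6: [(6,4/15) (19,2) (11,17) (6,16)]
2. After x ≤ 16: [(6,4/15) (16,8/5) (16,61/8) (11,17) (6,16)]
3. After y ≥ 9: [(6,9) (229/15,9) (11,17) (6,16)]
4. After y ≤ 19: [(6,9) (229/15,9) (11,17) (6,16)]
5. Canonical ring: [(6,9) (229/15,9) (11,17) (6,16)]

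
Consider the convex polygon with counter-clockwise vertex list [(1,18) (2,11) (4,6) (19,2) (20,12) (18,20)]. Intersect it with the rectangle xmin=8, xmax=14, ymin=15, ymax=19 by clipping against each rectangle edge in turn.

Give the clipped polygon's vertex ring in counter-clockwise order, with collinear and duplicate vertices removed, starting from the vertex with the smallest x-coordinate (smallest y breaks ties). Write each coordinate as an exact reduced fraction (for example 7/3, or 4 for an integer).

1. After x ≥ 8: [(8,320/17) (8,74/15) (19,2) (20,12) (18,20)]
2. After x ≤ 14: [(14,332/17) (8,320/17) (8,74/15) (14,10/3)]
3. After y ≥ 15: [(14,15) (14,332/17) (8,320/17) (8,15)]
4. After y ≤ 19: [(14,15) (14,19) (19/2,19) (8,320/17) (8,15)]
5. Canonical ring: [(8,15) (14,15) (14,19) (19/2,19) (8,320/17)]

Clipped polygon: [(8,15) (14,15) (14,19) (19/2,19) (8,320/17)]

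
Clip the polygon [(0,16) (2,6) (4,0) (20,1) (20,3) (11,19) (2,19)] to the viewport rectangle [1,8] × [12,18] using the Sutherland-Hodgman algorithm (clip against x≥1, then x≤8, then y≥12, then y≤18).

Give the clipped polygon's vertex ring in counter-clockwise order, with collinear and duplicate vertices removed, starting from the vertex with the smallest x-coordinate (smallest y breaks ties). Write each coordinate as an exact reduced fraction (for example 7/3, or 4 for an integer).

1. After x ≥ 1: [(1,35/2) (1,11) (2,6) (4,0) (20,1) (20,3) (11,19) (2,19)]
2. After x ≤ 8: [(1,35/2) (1,11) (2,6) (4,0) (8,1/4) (8,19) (2,19)]
3. After y ≥ 12: [(1,35/2) (1,12) (8,12) (8,19) (2,19)]
4. After y ≤ 18: [(4/3,18) (1,35/2) (1,12) (8,12) (8,18)]
5. Canonical ring: [(1,12) (8,12) (8,18) (4/3,18) (1,35/2)]

Clipped polygon: [(1,12) (8,12) (8,18) (4/3,18) (1,35/2)]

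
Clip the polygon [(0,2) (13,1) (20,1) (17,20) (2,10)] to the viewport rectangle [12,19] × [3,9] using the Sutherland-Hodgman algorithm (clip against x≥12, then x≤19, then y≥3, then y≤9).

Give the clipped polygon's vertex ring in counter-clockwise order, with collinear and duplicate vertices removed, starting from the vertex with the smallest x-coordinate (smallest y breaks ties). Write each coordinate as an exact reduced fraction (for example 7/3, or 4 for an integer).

Clipped polygon: [(12,3) (19,3) (19,22/3) (356/19,9) (12,9)]

1. After x ≥ 12: [(12,14/13) (13,1) (20,1) (17,20) (12,50/3)]
2. After x ≤ 19: [(12,14/13) (13,1) (19,1) (19,22/3) (17,20) (12,50/3)]
3. After y ≥ 3: [(12,3) (19,3) (19,22/3) (17,20) (12,50/3)]
4. After y ≤ 9: [(12,9) (12,3) (19,3) (19,22/3) (356/19,9)]
5. Canonical ring: [(12,3) (19,3) (19,22/3) (356/19,9) (12,9)]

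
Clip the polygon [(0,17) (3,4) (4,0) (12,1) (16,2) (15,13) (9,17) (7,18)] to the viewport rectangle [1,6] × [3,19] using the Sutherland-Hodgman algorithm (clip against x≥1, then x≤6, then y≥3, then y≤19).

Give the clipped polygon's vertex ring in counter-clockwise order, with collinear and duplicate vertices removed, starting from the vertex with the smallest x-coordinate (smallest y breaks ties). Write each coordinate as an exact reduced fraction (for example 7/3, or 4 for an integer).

Clipped polygon: [(1,38/3) (3,4) (13/4,3) (6,3) (6,125/7) (1,120/7)]

1. After x ≥ 1: [(1,120/7) (1,38/3) (3,4) (4,0) (12,1) (16,2) (15,13) (9,17) (7,18)]
2. After x ≤ 6: [(6,125/7) (1,120/7) (1,38/3) (3,4) (4,0) (6,1/4)]
3. After y ≥ 3: [(6,3) (6,125/7) (1,120/7) (1,38/3) (3,4) (13/4,3)]
4. After y ≤ 19: [(6,3) (6,125/7) (1,120/7) (1,38/3) (3,4) (13/4,3)]
5. Canonical ring: [(1,38/3) (3,4) (13/4,3) (6,3) (6,125/7) (1,120/7)]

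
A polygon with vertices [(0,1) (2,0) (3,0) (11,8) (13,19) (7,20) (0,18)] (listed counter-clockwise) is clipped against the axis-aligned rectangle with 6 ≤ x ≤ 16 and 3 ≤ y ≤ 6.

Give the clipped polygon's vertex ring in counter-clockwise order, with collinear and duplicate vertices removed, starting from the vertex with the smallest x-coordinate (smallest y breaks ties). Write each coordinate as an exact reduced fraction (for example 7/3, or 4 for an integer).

1. After x ≥ 6: [(6,3) (11,8) (13,19) (7,20) (6,138/7)]
2. After x ≤ 16: [(6,3) (11,8) (13,19) (7,20) (6,138/7)]
3. After y ≥ 3: [(6,3) (11,8) (13,19) (7,20) (6,138/7)]
4. After y ≤ 6: [(6,6) (6,3) (9,6)]
5. Canonical ring: [(6,3) (9,6) (6,6)]

Clipped polygon: [(6,3) (9,6) (6,6)]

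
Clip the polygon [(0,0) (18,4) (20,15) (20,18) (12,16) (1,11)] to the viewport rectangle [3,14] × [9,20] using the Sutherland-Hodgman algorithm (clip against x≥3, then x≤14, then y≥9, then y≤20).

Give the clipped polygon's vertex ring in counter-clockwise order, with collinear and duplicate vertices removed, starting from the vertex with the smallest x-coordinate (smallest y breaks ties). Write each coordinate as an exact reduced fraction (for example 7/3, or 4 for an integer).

1. After x ≥ 3: [(3,2/3) (18,4) (20,15) (20,18) (12,16) (3,131/11)]
2. After x ≤ 14: [(3,2/3) (14,28/9) (14,33/2) (12,16) (3,131/11)]
3. After y ≥ 9: [(3,9) (14,9) (14,33/2) (12,16) (3,131/11)]
4. After y ≤ 20: [(3,9) (14,9) (14,33/2) (12,16) (3,131/11)]
5. Canonical ring: [(3,9) (14,9) (14,33/2) (12,16) (3,131/11)]

Clipped polygon: [(3,9) (14,9) (14,33/2) (12,16) (3,131/11)]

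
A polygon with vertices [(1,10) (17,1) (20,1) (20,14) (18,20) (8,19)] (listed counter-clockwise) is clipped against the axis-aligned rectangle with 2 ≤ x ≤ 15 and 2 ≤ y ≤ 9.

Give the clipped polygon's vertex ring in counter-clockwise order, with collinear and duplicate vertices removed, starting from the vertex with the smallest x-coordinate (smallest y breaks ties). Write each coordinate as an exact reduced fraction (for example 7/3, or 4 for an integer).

1. After x ≥ 2: [(2,79/7) (2,151/16) (17,1) (20,1) (20,14) (18,20) (8,19)]
2. After x ≤ 15: [(2,79/7) (2,151/16) (15,17/8) (15,197/10) (8,19)]
3. After y ≥ 2: [(2,79/7) (2,151/16) (15,17/8) (15,197/10) (8,19)]
4. After y ≤ 9: [(25/9,9) (15,17/8) (15,9)]
5. Canonical ring: [(25/9,9) (15,17/8) (15,9)]

Clipped polygon: [(25/9,9) (15,17/8) (15,9)]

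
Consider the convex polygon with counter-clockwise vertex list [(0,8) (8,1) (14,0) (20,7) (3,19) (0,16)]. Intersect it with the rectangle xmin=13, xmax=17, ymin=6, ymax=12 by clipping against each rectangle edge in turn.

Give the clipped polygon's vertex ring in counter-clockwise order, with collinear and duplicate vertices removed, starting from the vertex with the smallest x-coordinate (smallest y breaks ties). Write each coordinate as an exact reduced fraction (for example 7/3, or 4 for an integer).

1. After x ≥ 13: [(13,1/6) (14,0) (20,7) (13,203/17)]
2. After x ≤ 17: [(13,1/6) (14,0) (17,7/2) (17,155/17) (13,203/17)]
3. After y ≥ 6: [(13,6) (17,6) (17,155/17) (13,203/17)]
4. After y ≤ 12: [(13,6) (17,6) (17,155/17) (13,203/17)]
5. Canonical ring: [(13,6) (17,6) (17,155/17) (13,203/17)]

Clipped polygon: [(13,6) (17,6) (17,155/17) (13,203/17)]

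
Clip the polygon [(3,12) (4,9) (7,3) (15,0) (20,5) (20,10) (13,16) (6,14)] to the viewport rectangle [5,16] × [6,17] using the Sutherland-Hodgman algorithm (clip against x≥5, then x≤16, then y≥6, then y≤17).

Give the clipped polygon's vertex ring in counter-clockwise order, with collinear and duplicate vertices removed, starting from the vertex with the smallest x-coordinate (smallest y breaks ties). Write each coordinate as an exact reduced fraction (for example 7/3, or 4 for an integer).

1. After x ≥ 5: [(5,40/3) (5,7) (7,3) (15,0) (20,5) (20,10) (13,16) (6,14)]
2. After x ≤ 16: [(5,40/3) (5,7) (7,3) (15,0) (16,1) (16,94/7) (13,16) (6,14)]
3. After y ≥ 6: [(5,40/3) (5,7) (11/2,6) (16,6) (16,94/7) (13,16) (6,14)]
4. After y ≤ 17: [(5,40/3) (5,7) (11/2,6) (16,6) (16,94/7) (13,16) (6,14)]
5. Canonical ring: [(5,7) (11/2,6) (16,6) (16,94/7) (13,16) (6,14) (5,40/3)]

Clipped polygon: [(5,7) (11/2,6) (16,6) (16,94/7) (13,16) (6,14) (5,40/3)]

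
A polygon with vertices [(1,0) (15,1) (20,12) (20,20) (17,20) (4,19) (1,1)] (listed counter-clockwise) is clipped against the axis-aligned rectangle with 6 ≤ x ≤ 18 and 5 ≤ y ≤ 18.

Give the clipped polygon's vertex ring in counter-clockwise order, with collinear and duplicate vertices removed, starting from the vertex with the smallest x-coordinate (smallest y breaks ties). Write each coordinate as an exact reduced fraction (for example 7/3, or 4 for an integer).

1. After x ≥ 6: [(6,5/14) (15,1) (20,12) (20,20) (17,20) (6,249/13)]
2. After x ≤ 18: [(6,5/14) (15,1) (18,38/5) (18,20) (17,20) (6,249/13)]
3. After y ≥ 5: [(6,5) (185/11,5) (18,38/5) (18,20) (17,20) (6,249/13)]
4. After y ≤ 18: [(6,18) (6,5) (185/11,5) (18,38/5) (18,18)]
5. Canonical ring: [(6,5) (185/11,5) (18,38/5) (18,18) (6,18)]

Clipped polygon: [(6,5) (185/11,5) (18,38/5) (18,18) (6,18)]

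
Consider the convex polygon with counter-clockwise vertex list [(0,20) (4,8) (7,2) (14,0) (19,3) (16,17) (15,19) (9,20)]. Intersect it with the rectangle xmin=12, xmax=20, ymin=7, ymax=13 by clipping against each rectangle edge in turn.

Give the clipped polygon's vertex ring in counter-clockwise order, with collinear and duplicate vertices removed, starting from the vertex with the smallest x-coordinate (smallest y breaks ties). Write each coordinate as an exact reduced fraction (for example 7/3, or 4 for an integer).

Clipped polygon: [(12,7) (127/7,7) (118/7,13) (12,13)]

1. After x ≥ 12: [(12,4/7) (14,0) (19,3) (16,17) (15,19) (12,39/2)]
2. After x ≤ 20: [(12,4/7) (14,0) (19,3) (16,17) (15,19) (12,39/2)]
3. After y ≥ 7: [(12,7) (127/7,7) (16,17) (15,19) (12,39/2)]
4. After y ≤ 13: [(12,13) (12,7) (127/7,7) (118/7,13)]
5. Canonical ring: [(12,7) (127/7,7) (118/7,13) (12,13)]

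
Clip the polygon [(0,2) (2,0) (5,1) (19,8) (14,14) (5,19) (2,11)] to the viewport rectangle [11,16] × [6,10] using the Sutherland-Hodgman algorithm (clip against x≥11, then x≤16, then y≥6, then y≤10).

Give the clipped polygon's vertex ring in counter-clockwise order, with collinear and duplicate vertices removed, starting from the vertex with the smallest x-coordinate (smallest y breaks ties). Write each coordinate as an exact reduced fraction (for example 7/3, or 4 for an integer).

Clipped polygon: [(11,6) (15,6) (16,13/2) (16,10) (11,10)]

1. After x ≥ 11: [(11,4) (19,8) (14,14) (11,47/3)]
2. After x ≤ 16: [(11,4) (16,13/2) (16,58/5) (14,14) (11,47/3)]
3. After y ≥ 6: [(11,6) (15,6) (16,13/2) (16,58/5) (14,14) (11,47/3)]
4. After y ≤ 10: [(11,10) (11,6) (15,6) (16,13/2) (16,10)]
5. Canonical ring: [(11,6) (15,6) (16,13/2) (16,10) (11,10)]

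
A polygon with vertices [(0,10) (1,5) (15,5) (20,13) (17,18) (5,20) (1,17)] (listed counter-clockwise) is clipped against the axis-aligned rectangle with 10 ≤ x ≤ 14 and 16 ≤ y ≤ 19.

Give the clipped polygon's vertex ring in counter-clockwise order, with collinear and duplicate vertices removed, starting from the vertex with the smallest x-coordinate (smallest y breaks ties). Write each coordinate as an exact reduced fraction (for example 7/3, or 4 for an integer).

Clipped polygon: [(10,16) (14,16) (14,37/2) (11,19) (10,19)]

1. After x ≥ 10: [(10,5) (15,5) (20,13) (17,18) (10,115/6)]
2. After x ≤ 14: [(10,5) (14,5) (14,37/2) (10,115/6)]
3. After y ≥ 16: [(10,16) (14,16) (14,37/2) (10,115/6)]
4. After y ≤ 19: [(10,19) (10,16) (14,16) (14,37/2) (11,19)]
5. Canonical ring: [(10,16) (14,16) (14,37/2) (11,19) (10,19)]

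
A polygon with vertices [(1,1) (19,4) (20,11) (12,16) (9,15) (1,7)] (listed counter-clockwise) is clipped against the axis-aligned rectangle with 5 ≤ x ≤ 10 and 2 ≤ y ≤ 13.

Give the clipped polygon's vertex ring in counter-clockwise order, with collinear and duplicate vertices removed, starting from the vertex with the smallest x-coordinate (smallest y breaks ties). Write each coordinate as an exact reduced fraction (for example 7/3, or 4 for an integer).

Clipped polygon: [(5,2) (7,2) (10,5/2) (10,13) (7,13) (5,11)]

1. After x ≥ 5: [(5,5/3) (19,4) (20,11) (12,16) (9,15) (5,11)]
2. After x ≤ 10: [(5,5/3) (10,5/2) (10,46/3) (9,15) (5,11)]
3. After y ≥ 2: [(5,2) (7,2) (10,5/2) (10,46/3) (9,15) (5,11)]
4. After y ≤ 13: [(5,2) (7,2) (10,5/2) (10,13) (7,13) (5,11)]
5. Canonical ring: [(5,2) (7,2) (10,5/2) (10,13) (7,13) (5,11)]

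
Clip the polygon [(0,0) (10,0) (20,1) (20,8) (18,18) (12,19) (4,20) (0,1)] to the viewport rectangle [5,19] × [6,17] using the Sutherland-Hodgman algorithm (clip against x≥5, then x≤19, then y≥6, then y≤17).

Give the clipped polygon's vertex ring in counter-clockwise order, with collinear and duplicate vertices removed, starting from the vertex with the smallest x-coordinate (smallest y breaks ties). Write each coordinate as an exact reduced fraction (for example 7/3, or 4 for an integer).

Clipped polygon: [(5,6) (19,6) (19,13) (91/5,17) (5,17)]

1. After x ≥ 5: [(5,0) (10,0) (20,1) (20,8) (18,18) (12,19) (5,159/8)]
2. After x ≤ 19: [(5,0) (10,0) (19,9/10) (19,13) (18,18) (12,19) (5,159/8)]
3. After y ≥ 6: [(5,6) (19,6) (19,13) (18,18) (12,19) (5,159/8)]
4. After y ≤ 17: [(5,17) (5,6) (19,6) (19,13) (91/5,17)]
5. Canonical ring: [(5,6) (19,6) (19,13) (91/5,17) (5,17)]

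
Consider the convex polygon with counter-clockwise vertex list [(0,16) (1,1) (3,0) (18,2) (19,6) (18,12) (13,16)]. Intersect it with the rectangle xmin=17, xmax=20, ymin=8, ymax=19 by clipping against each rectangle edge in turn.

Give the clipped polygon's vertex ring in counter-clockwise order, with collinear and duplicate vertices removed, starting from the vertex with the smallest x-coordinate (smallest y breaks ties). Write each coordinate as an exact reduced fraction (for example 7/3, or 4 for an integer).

Clipped polygon: [(17,8) (56/3,8) (18,12) (17,64/5)]

1. After x ≥ 17: [(17,28/15) (18,2) (19,6) (18,12) (17,64/5)]
2. After x ≤ 20: [(17,28/15) (18,2) (19,6) (18,12) (17,64/5)]
3. After y ≥ 8: [(17,8) (56/3,8) (18,12) (17,64/5)]
4. After y ≤ 19: [(17,8) (56/3,8) (18,12) (17,64/5)]
5. Canonical ring: [(17,8) (56/3,8) (18,12) (17,64/5)]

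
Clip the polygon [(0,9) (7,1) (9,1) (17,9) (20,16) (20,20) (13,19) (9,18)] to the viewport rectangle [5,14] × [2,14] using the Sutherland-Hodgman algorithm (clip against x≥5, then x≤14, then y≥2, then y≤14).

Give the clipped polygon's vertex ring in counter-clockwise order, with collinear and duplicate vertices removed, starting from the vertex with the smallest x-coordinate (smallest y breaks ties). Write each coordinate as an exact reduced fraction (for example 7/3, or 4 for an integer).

1. After x ≥ 5: [(5,14) (5,23/7) (7,1) (9,1) (17,9) (20,16) (20,20) (13,19) (9,18)]
2. After x ≤ 14: [(5,14) (5,23/7) (7,1) (9,1) (14,6) (14,134/7) (13,19) (9,18)]
3. After y ≥ 2: [(5,14) (5,23/7) (49/8,2) (10,2) (14,6) (14,134/7) (13,19) (9,18)]
4. After y ≤ 14: [(5,14) (5,14) (5,23/7) (49/8,2) (10,2) (14,6) (14,14)]
5. Canonical ring: [(5,23/7) (49/8,2) (10,2) (14,6) (14,14) (5,14)]

Clipped polygon: [(5,23/7) (49/8,2) (10,2) (14,6) (14,14) (5,14)]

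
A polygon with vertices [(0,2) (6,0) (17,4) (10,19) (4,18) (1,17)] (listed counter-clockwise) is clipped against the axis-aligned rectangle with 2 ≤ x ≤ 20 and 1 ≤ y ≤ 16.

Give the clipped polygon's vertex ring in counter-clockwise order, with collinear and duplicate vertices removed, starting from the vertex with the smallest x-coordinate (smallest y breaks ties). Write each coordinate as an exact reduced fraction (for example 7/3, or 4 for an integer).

1. After x ≥ 2: [(2,4/3) (6,0) (17,4) (10,19) (4,18) (2,52/3)]
2. After x ≤ 20: [(2,4/3) (6,0) (17,4) (10,19) (4,18) (2,52/3)]
3. After y ≥ 1: [(2,4/3) (3,1) (35/4,1) (17,4) (10,19) (4,18) (2,52/3)]
4. After y ≤ 16: [(2,16) (2,4/3) (3,1) (35/4,1) (17,4) (57/5,16)]
5. Canonical ring: [(2,4/3) (3,1) (35/4,1) (17,4) (57/5,16) (2,16)]

Clipped polygon: [(2,4/3) (3,1) (35/4,1) (17,4) (57/5,16) (2,16)]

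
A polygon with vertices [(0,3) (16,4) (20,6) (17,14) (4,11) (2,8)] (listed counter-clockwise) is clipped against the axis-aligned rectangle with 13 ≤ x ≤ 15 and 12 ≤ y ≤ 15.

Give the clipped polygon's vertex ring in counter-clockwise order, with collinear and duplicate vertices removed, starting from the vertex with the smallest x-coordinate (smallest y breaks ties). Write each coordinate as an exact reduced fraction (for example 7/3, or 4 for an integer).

1. After x ≥ 13: [(13,61/16) (16,4) (20,6) (17,14) (13,170/13)]
2. After x ≤ 15: [(13,61/16) (15,63/16) (15,176/13) (13,170/13)]
3. After y ≥ 12: [(13,12) (15,12) (15,176/13) (13,170/13)]
4. After y ≤ 15: [(13,12) (15,12) (15,176/13) (13,170/13)]
5. Canonical ring: [(13,12) (15,12) (15,176/13) (13,170/13)]

Clipped polygon: [(13,12) (15,12) (15,176/13) (13,170/13)]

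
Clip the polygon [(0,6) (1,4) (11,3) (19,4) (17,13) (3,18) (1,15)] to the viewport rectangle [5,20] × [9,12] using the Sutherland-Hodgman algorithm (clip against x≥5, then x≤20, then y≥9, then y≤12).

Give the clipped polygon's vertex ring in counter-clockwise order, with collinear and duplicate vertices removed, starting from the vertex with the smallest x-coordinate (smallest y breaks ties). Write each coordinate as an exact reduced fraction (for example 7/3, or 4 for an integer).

Clipped polygon: [(5,9) (161/9,9) (155/9,12) (5,12)]

1. After x ≥ 5: [(5,18/5) (11,3) (19,4) (17,13) (5,121/7)]
2. After x ≤ 20: [(5,18/5) (11,3) (19,4) (17,13) (5,121/7)]
3. After y ≥ 9: [(5,9) (161/9,9) (17,13) (5,121/7)]
4. After y ≤ 12: [(5,12) (5,9) (161/9,9) (155/9,12)]
5. Canonical ring: [(5,9) (161/9,9) (155/9,12) (5,12)]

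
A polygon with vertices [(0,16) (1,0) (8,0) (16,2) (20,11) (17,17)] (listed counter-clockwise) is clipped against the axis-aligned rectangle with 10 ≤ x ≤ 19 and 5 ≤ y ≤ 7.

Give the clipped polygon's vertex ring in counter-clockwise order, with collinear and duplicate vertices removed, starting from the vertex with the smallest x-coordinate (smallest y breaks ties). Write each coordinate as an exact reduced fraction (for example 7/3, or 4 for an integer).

Clipped polygon: [(10,5) (52/3,5) (164/9,7) (10,7)]

1. After x ≥ 10: [(10,282/17) (10,1/2) (16,2) (20,11) (17,17)]
2. After x ≤ 19: [(10,282/17) (10,1/2) (16,2) (19,35/4) (19,13) (17,17)]
3. After y ≥ 5: [(10,282/17) (10,5) (52/3,5) (19,35/4) (19,13) (17,17)]
4. After y ≤ 7: [(10,7) (10,5) (52/3,5) (164/9,7)]
5. Canonical ring: [(10,5) (52/3,5) (164/9,7) (10,7)]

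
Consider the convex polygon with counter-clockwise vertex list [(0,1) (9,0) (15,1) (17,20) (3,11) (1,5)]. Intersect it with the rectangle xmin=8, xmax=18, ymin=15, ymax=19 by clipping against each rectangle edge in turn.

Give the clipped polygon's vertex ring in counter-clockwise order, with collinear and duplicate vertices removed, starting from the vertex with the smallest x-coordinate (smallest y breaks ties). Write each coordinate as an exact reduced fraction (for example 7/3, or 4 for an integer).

1. After x ≥ 8: [(8,1/9) (9,0) (15,1) (17,20) (8,199/14)]
2. After x ≤ 18: [(8,1/9) (9,0) (15,1) (17,20) (8,199/14)]
3. After y ≥ 15: [(313/19,15) (17,20) (83/9,15)]
4. After y ≤ 19: [(313/19,15) (321/19,19) (139/9,19) (83/9,15)]
5. Canonical ring: [(83/9,15) (313/19,15) (321/19,19) (139/9,19)]

Clipped polygon: [(83/9,15) (313/19,15) (321/19,19) (139/9,19)]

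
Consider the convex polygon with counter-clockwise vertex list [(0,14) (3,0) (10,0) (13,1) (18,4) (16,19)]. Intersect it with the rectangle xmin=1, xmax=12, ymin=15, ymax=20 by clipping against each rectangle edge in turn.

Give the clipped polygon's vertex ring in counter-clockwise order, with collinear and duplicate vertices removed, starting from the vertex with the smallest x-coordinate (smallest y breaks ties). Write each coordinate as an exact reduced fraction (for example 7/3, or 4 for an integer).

1. After x ≥ 1: [(1,229/16) (1,28/3) (3,0) (10,0) (13,1) (18,4) (16,19)]
2. After x ≤ 12: [(12,71/4) (1,229/16) (1,28/3) (3,0) (10,0) (12,2/3)]
3. After y ≥ 15: [(12,15) (12,71/4) (16/5,15)]
4. After y ≤ 20: [(12,15) (12,71/4) (16/5,15)]
5. Canonical ring: [(16/5,15) (12,15) (12,71/4)]

Clipped polygon: [(16/5,15) (12,15) (12,71/4)]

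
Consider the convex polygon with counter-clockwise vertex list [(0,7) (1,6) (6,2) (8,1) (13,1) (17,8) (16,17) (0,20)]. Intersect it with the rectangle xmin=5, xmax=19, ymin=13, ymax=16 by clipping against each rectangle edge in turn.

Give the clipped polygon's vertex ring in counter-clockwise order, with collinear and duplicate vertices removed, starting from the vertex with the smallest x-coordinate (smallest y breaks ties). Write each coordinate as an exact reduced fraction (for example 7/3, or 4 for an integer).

1. After x ≥ 5: [(5,14/5) (6,2) (8,1) (13,1) (17,8) (16,17) (5,305/16)]
2. After x ≤ 19: [(5,14/5) (6,2) (8,1) (13,1) (17,8) (16,17) (5,305/16)]
3. After y ≥ 13: [(5,13) (148/9,13) (16,17) (5,305/16)]
4. After y ≤ 16: [(5,16) (5,13) (148/9,13) (145/9,16)]
5. Canonical ring: [(5,13) (148/9,13) (145/9,16) (5,16)]

Clipped polygon: [(5,13) (148/9,13) (145/9,16) (5,16)]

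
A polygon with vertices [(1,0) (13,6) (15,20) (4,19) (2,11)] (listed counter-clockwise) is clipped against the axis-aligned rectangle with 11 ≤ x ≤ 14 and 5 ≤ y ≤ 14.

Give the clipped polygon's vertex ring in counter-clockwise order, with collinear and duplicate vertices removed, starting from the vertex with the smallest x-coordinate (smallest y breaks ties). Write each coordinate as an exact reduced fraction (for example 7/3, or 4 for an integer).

1. After x ≥ 11: [(11,5) (13,6) (15,20) (11,216/11)]
2. After x ≤ 14: [(11,5) (13,6) (14,13) (14,219/11) (11,216/11)]
3. After y ≥ 5: [(11,5) (13,6) (14,13) (14,219/11) (11,216/11)]
4. After y ≤ 14: [(11,14) (11,5) (13,6) (14,13) (14,14)]
5. Canonical ring: [(11,5) (13,6) (14,13) (14,14) (11,14)]

Clipped polygon: [(11,5) (13,6) (14,13) (14,14) (11,14)]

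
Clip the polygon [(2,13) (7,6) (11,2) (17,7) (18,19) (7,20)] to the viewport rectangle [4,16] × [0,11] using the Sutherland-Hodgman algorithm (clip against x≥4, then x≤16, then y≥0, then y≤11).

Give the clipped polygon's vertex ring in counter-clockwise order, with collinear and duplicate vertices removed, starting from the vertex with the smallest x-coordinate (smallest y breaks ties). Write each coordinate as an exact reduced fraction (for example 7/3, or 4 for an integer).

Clipped polygon: [(4,51/5) (7,6) (11,2) (16,37/6) (16,11) (4,11)]

1. After x ≥ 4: [(4,79/5) (4,51/5) (7,6) (11,2) (17,7) (18,19) (7,20)]
2. After x ≤ 16: [(4,79/5) (4,51/5) (7,6) (11,2) (16,37/6) (16,211/11) (7,20)]
3. After y ≥ 0: [(4,79/5) (4,51/5) (7,6) (11,2) (16,37/6) (16,211/11) (7,20)]
4. After y ≤ 11: [(4,11) (4,51/5) (7,6) (11,2) (16,37/6) (16,11)]
5. Canonical ring: [(4,51/5) (7,6) (11,2) (16,37/6) (16,11) (4,11)]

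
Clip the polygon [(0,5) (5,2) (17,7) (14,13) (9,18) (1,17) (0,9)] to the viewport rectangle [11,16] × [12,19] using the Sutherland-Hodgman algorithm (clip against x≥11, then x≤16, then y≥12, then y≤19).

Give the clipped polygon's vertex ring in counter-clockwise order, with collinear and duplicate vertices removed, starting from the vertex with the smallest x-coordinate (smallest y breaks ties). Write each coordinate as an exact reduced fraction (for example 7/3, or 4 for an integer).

Clipped polygon: [(11,12) (29/2,12) (14,13) (11,16)]

1. After x ≥ 11: [(11,9/2) (17,7) (14,13) (11,16)]
2. After x ≤ 16: [(11,9/2) (16,79/12) (16,9) (14,13) (11,16)]
3. After y ≥ 12: [(11,12) (29/2,12) (14,13) (11,16)]
4. After y ≤ 19: [(11,12) (29/2,12) (14,13) (11,16)]
5. Canonical ring: [(11,12) (29/2,12) (14,13) (11,16)]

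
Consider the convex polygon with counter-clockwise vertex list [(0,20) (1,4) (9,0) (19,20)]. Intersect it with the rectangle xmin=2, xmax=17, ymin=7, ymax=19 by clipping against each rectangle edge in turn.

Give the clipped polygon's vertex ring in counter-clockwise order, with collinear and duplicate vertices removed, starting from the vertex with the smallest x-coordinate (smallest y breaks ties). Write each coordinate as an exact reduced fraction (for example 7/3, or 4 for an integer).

1. After x ≥ 2: [(2,20) (2,7/2) (9,0) (19,20)]
2. After x ≤ 17: [(17,20) (2,20) (2,7/2) (9,0) (17,16)]
3. After y ≥ 7: [(17,20) (2,20) (2,7) (25/2,7) (17,16)]
4. After y ≤ 19: [(17,19) (2,19) (2,7) (25/2,7) (17,16)]
5. Canonical ring: [(2,7) (25/2,7) (17,16) (17,19) (2,19)]

Clipped polygon: [(2,7) (25/2,7) (17,16) (17,19) (2,19)]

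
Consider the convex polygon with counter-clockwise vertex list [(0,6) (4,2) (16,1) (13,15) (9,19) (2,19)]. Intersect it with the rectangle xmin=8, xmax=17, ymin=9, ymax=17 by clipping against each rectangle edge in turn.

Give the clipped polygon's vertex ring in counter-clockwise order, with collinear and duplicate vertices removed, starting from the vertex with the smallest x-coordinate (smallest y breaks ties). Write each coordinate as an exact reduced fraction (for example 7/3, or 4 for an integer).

1. After x ≥ 8: [(8,5/3) (16,1) (13,15) (9,19) (8,19)]
2. After x ≤ 17: [(8,5/3) (16,1) (13,15) (9,19) (8,19)]
3. After y ≥ 9: [(8,9) (100/7,9) (13,15) (9,19) (8,19)]
4. After y ≤ 17: [(8,17) (8,9) (100/7,9) (13,15) (11,17)]
5. Canonical ring: [(8,9) (100/7,9) (13,15) (11,17) (8,17)]

Clipped polygon: [(8,9) (100/7,9) (13,15) (11,17) (8,17)]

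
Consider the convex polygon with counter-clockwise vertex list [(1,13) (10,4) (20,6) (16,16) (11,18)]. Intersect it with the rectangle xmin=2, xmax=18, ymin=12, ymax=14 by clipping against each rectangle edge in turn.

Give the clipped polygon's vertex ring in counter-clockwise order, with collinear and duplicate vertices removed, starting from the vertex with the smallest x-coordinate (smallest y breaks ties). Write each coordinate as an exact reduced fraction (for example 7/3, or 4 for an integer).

Clipped polygon: [(2,12) (88/5,12) (84/5,14) (3,14) (2,27/2)]

1. After x ≥ 2: [(2,27/2) (2,12) (10,4) (20,6) (16,16) (11,18)]
2. After x ≤ 18: [(2,27/2) (2,12) (10,4) (18,28/5) (18,11) (16,16) (11,18)]
3. After y ≥ 12: [(2,27/2) (2,12) (2,12) (88/5,12) (16,16) (11,18)]
4. After y ≤ 14: [(3,14) (2,27/2) (2,12) (2,12) (88/5,12) (84/5,14)]
5. Canonical ring: [(2,12) (88/5,12) (84/5,14) (3,14) (2,27/2)]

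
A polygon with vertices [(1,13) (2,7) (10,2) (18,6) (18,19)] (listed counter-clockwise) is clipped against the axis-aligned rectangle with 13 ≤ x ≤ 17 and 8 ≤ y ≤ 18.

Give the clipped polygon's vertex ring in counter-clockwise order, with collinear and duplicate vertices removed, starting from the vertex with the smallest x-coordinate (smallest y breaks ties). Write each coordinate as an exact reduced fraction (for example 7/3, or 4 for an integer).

1. After x ≥ 13: [(13,293/17) (13,7/2) (18,6) (18,19)]
2. After x ≤ 17: [(17,317/17) (13,293/17) (13,7/2) (17,11/2)]
3. After y ≥ 8: [(17,8) (17,317/17) (13,293/17) (13,8)]
4. After y ≤ 18: [(17,8) (17,18) (91/6,18) (13,293/17) (13,8)]
5. Canonical ring: [(13,8) (17,8) (17,18) (91/6,18) (13,293/17)]

Clipped polygon: [(13,8) (17,8) (17,18) (91/6,18) (13,293/17)]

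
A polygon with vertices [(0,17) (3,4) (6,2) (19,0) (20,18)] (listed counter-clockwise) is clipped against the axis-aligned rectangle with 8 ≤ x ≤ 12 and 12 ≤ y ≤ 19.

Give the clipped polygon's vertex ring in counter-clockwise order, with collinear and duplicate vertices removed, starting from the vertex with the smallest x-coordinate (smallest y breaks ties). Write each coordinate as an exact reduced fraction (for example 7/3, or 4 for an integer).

Clipped polygon: [(8,12) (12,12) (12,88/5) (8,87/5)]

1. After x ≥ 8: [(8,87/5) (8,22/13) (19,0) (20,18)]
2. After x ≤ 12: [(12,88/5) (8,87/5) (8,22/13) (12,14/13)]
3. After y ≥ 12: [(12,12) (12,88/5) (8,87/5) (8,12)]
4. After y ≤ 19: [(12,12) (12,88/5) (8,87/5) (8,12)]
5. Canonical ring: [(8,12) (12,12) (12,88/5) (8,87/5)]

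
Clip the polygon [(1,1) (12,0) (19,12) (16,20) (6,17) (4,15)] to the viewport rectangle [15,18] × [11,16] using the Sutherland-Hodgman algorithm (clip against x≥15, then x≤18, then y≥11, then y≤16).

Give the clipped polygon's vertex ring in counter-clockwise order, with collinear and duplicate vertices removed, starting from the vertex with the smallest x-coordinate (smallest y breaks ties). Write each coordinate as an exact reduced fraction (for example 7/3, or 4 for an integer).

Clipped polygon: [(15,11) (18,11) (18,44/3) (35/2,16) (15,16)]

1. After x ≥ 15: [(15,36/7) (19,12) (16,20) (15,197/10)]
2. After x ≤ 18: [(15,36/7) (18,72/7) (18,44/3) (16,20) (15,197/10)]
3. After y ≥ 11: [(15,11) (18,11) (18,44/3) (16,20) (15,197/10)]
4. After y ≤ 16: [(15,16) (15,11) (18,11) (18,44/3) (35/2,16)]
5. Canonical ring: [(15,11) (18,11) (18,44/3) (35/2,16) (15,16)]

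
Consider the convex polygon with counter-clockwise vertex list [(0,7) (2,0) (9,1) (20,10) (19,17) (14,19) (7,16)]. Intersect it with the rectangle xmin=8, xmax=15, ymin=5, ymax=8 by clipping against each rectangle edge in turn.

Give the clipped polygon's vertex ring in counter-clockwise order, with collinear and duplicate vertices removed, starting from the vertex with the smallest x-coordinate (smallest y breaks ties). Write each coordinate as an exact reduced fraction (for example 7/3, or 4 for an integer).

1. After x ≥ 8: [(8,6/7) (9,1) (20,10) (19,17) (14,19) (8,115/7)]
2. After x ≤ 15: [(8,6/7) (9,1) (15,65/11) (15,93/5) (14,19) (8,115/7)]
3. After y ≥ 5: [(8,5) (125/9,5) (15,65/11) (15,93/5) (14,19) (8,115/7)]
4. After y ≤ 8: [(8,8) (8,5) (125/9,5) (15,65/11) (15,8)]
5. Canonical ring: [(8,5) (125/9,5) (15,65/11) (15,8) (8,8)]

Clipped polygon: [(8,5) (125/9,5) (15,65/11) (15,8) (8,8)]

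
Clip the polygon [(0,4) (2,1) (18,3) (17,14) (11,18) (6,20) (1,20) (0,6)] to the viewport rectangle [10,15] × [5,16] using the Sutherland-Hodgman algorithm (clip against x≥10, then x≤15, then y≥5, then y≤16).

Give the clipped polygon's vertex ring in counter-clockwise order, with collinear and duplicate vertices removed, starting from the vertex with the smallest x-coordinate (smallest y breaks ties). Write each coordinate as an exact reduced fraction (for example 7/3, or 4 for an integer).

1. After x ≥ 10: [(10,2) (18,3) (17,14) (11,18) (10,92/5)]
2. After x ≤ 15: [(10,2) (15,21/8) (15,46/3) (11,18) (10,92/5)]
3. After y ≥ 5: [(10,5) (15,5) (15,46/3) (11,18) (10,92/5)]
4. After y ≤ 16: [(10,16) (10,5) (15,5) (15,46/3) (14,16)]
5. Canonical ring: [(10,5) (15,5) (15,46/3) (14,16) (10,16)]

Clipped polygon: [(10,5) (15,5) (15,46/3) (14,16) (10,16)]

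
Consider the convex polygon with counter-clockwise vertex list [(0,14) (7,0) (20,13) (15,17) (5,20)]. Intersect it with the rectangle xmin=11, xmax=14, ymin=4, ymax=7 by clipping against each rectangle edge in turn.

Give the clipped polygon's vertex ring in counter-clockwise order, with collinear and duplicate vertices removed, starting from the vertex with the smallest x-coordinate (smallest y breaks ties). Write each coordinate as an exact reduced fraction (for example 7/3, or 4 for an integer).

1. After x ≥ 11: [(11,4) (20,13) (15,17) (11,91/5)]
2. After x ≤ 14: [(11,4) (14,7) (14,173/10) (11,91/5)]
3. After y ≥ 4: [(11,4) (14,7) (14,173/10) (11,91/5)]
4. After y ≤ 7: [(11,7) (11,4) (14,7) (14,7)]
5. Canonical ring: [(11,4) (14,7) (11,7)]

Clipped polygon: [(11,4) (14,7) (11,7)]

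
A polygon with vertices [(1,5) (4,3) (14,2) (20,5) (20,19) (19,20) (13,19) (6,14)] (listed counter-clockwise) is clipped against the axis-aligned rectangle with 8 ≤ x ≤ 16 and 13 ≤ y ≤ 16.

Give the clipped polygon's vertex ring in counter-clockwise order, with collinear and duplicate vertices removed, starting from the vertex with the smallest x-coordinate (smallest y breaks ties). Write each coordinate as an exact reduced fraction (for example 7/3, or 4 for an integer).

1. After x ≥ 8: [(8,13/5) (14,2) (20,5) (20,19) (19,20) (13,19) (8,108/7)]
2. After x ≤ 16: [(8,13/5) (14,2) (16,3) (16,39/2) (13,19) (8,108/7)]
3. After y ≥ 13: [(8,13) (16,13) (16,39/2) (13,19) (8,108/7)]
4. After y ≤ 16: [(8,13) (16,13) (16,16) (44/5,16) (8,108/7)]
5. Canonical ring: [(8,13) (16,13) (16,16) (44/5,16) (8,108/7)]

Clipped polygon: [(8,13) (16,13) (16,16) (44/5,16) (8,108/7)]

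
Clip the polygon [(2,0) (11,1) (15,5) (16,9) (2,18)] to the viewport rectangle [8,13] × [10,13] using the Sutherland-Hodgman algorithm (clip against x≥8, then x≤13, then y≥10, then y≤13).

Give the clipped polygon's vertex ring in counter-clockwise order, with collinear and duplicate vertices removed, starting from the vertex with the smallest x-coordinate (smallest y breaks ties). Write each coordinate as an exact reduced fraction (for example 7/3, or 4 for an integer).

Clipped polygon: [(8,10) (13,10) (13,153/14) (88/9,13) (8,13)]

1. After x ≥ 8: [(8,2/3) (11,1) (15,5) (16,9) (8,99/7)]
2. After x ≤ 13: [(8,2/3) (11,1) (13,3) (13,153/14) (8,99/7)]
3. After y ≥ 10: [(8,10) (13,10) (13,153/14) (8,99/7)]
4. After y ≤ 13: [(8,13) (8,10) (13,10) (13,153/14) (88/9,13)]
5. Canonical ring: [(8,10) (13,10) (13,153/14) (88/9,13) (8,13)]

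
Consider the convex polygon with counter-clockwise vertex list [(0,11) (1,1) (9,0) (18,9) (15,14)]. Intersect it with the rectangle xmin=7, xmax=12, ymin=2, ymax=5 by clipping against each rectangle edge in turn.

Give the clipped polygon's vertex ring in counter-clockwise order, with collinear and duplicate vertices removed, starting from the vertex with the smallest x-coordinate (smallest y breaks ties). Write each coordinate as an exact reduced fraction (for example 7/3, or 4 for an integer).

Clipped polygon: [(7,2) (11,2) (12,3) (12,5) (7,5)]

1. After x ≥ 7: [(7,62/5) (7,1/4) (9,0) (18,9) (15,14)]
2. After x ≤ 12: [(12,67/5) (7,62/5) (7,1/4) (9,0) (12,3)]
3. After y ≥ 2: [(12,67/5) (7,62/5) (7,2) (11,2) (12,3)]
4. After y ≤ 5: [(12,5) (7,5) (7,2) (11,2) (12,3)]
5. Canonical ring: [(7,2) (11,2) (12,3) (12,5) (7,5)]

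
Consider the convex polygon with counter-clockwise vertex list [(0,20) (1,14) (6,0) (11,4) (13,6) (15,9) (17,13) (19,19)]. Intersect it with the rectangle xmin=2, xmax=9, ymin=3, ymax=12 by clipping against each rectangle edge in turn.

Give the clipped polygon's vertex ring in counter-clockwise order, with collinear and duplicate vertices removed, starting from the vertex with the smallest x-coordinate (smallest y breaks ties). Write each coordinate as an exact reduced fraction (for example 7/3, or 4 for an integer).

Clipped polygon: [(2,56/5) (69/14,3) (9,3) (9,12) (2,12)]

1. After x ≥ 2: [(2,378/19) (2,56/5) (6,0) (11,4) (13,6) (15,9) (17,13) (19,19)]
2. After x ≤ 9: [(9,371/19) (2,378/19) (2,56/5) (6,0) (9,12/5)]
3. After y ≥ 3: [(9,3) (9,371/19) (2,378/19) (2,56/5) (69/14,3)]
4. After y ≤ 12: [(9,3) (9,12) (2,12) (2,56/5) (69/14,3)]
5. Canonical ring: [(2,56/5) (69/14,3) (9,3) (9,12) (2,12)]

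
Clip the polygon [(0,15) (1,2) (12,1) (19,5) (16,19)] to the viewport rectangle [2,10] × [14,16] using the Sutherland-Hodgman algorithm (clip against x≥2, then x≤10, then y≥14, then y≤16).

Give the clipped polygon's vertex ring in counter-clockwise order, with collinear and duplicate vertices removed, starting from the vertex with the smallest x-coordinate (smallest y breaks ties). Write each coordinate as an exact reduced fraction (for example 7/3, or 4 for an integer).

1. After x ≥ 2: [(2,31/2) (2,21/11) (12,1) (19,5) (16,19)]
2. After x ≤ 10: [(10,35/2) (2,31/2) (2,21/11) (10,13/11)]
3. After y ≥ 14: [(10,14) (10,35/2) (2,31/2) (2,14)]
4. After y ≤ 16: [(10,14) (10,16) (4,16) (2,31/2) (2,14)]
5. Canonical ring: [(2,14) (10,14) (10,16) (4,16) (2,31/2)]

Clipped polygon: [(2,14) (10,14) (10,16) (4,16) (2,31/2)]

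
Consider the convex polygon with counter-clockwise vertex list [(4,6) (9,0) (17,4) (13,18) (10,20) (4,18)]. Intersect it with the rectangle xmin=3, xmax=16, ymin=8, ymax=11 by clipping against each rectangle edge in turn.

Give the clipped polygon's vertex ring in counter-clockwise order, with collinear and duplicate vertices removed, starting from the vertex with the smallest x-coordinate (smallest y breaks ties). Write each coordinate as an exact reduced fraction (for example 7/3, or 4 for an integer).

1. After x ≥ 3: [(4,6) (9,0) (17,4) (13,18) (10,20) (4,18)]
2. After x ≤ 16: [(4,6) (9,0) (16,7/2) (16,15/2) (13,18) (10,20) (4,18)]
3. After y ≥ 8: [(4,8) (111/7,8) (13,18) (10,20) (4,18)]
4. After y ≤ 11: [(4,11) (4,8) (111/7,8) (15,11)]
5. Canonical ring: [(4,8) (111/7,8) (15,11) (4,11)]

Clipped polygon: [(4,8) (111/7,8) (15,11) (4,11)]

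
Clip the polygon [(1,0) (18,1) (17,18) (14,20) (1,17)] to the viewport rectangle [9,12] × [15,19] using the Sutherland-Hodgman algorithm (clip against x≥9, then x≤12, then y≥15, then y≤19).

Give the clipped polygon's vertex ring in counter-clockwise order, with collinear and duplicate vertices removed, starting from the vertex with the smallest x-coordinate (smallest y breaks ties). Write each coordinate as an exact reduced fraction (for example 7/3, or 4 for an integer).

1. After x ≥ 9: [(9,8/17) (18,1) (17,18) (14,20) (9,245/13)]
2. After x ≤ 12: [(9,8/17) (12,11/17) (12,254/13) (9,245/13)]
3. After y ≥ 15: [(9,15) (12,15) (12,254/13) (9,245/13)]
4. After y ≤ 19: [(9,15) (12,15) (12,19) (29/3,19) (9,245/13)]
5. Canonical ring: [(9,15) (12,15) (12,19) (29/3,19) (9,245/13)]

Clipped polygon: [(9,15) (12,15) (12,19) (29/3,19) (9,245/13)]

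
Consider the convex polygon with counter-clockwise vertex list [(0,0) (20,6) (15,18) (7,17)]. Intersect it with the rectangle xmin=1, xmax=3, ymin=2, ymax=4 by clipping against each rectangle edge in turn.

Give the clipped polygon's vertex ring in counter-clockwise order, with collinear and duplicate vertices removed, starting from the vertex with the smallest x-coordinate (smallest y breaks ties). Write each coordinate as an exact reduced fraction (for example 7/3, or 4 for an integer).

1. After x ≥ 1: [(1,17/7) (1,3/10) (20,6) (15,18) (7,17)]
2. After x ≤ 3: [(3,51/7) (1,17/7) (1,3/10) (3,9/10)]
3. After y ≥ 2: [(3,2) (3,51/7) (1,17/7) (1,2)]
4. After y ≤ 4: [(3,2) (3,4) (28/17,4) (1,17/7) (1,2)]
5. Canonical ring: [(1,2) (3,2) (3,4) (28/17,4) (1,17/7)]

Clipped polygon: [(1,2) (3,2) (3,4) (28/17,4) (1,17/7)]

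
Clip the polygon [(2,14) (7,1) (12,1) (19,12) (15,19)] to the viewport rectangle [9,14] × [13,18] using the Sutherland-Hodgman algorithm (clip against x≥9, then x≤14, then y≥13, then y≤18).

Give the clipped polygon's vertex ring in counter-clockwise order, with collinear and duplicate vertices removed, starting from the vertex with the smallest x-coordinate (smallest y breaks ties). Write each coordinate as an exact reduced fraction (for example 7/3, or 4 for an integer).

Clipped polygon: [(9,13) (14,13) (14,18) (62/5,18) (9,217/13)]

1. After x ≥ 9: [(9,217/13) (9,1) (12,1) (19,12) (15,19)]
2. After x ≤ 14: [(14,242/13) (9,217/13) (9,1) (12,1) (14,29/7)]
3. After y ≥ 13: [(14,13) (14,242/13) (9,217/13) (9,13)]
4. After y ≤ 18: [(14,13) (14,18) (62/5,18) (9,217/13) (9,13)]
5. Canonical ring: [(9,13) (14,13) (14,18) (62/5,18) (9,217/13)]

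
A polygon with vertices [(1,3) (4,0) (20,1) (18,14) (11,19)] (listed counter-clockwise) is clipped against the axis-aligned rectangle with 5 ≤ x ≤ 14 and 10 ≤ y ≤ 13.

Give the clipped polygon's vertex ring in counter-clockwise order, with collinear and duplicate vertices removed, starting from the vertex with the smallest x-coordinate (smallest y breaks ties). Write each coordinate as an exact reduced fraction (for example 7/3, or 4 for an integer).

1. After x ≥ 5: [(5,47/5) (5,1/16) (20,1) (18,14) (11,19)]
2. After x ≤ 14: [(5,47/5) (5,1/16) (14,5/8) (14,118/7) (11,19)]
3. After y ≥ 10: [(43/8,10) (14,10) (14,118/7) (11,19)]
4. After y ≤ 13: [(29/4,13) (43/8,10) (14,10) (14,13)]
5. Canonical ring: [(43/8,10) (14,10) (14,13) (29/4,13)]

Clipped polygon: [(43/8,10) (14,10) (14,13) (29/4,13)]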